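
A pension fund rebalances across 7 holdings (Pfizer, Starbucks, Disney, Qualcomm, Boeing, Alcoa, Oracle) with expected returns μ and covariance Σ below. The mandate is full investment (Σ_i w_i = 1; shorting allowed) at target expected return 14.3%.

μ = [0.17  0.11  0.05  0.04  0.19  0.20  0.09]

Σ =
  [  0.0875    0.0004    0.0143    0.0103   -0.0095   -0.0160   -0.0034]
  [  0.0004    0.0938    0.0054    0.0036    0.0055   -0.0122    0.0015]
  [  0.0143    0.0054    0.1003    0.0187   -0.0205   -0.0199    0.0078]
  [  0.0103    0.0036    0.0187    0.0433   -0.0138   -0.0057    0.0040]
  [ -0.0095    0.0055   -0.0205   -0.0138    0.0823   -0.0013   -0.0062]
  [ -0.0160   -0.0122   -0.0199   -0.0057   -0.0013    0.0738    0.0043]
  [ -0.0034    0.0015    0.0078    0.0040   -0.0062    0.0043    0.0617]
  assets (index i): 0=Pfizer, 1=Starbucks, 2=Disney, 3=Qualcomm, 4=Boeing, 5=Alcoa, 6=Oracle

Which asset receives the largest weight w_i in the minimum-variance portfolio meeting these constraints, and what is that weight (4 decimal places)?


Alcoa (0.2413)

p=Σ⁻¹μ = [2.7347  1.3524  1.1482  1.0555  3.1646  3.8912  1.4097]
q=Σ⁻¹𝟙 = [13.9079  10.5795  10.8464  22.5370  20.9719  22.5087  14.4231]
a=μᵀp=2.219684  b=𝟙ᵀp=14.756381  c=𝟙ᵀq=115.774601  D=ac−b²=39.232260
λ₁=(c·0.143−b)/D = (115.774601·0.143−14.756381)/39.232260 = 0.045865
λ₂=(a−b·0.143)/D = (2.219684−14.756381·0.143)/39.232260 = 0.002792
w* = 0.045865·p + 0.002792·q:
  w_0 = 0.045865·2.7347 + 0.002792·13.9079 = 0.1643  (Pfizer)
  w_1 = 0.045865·1.3524 + 0.002792·10.5795 = 0.0916  (Starbucks)
  w_2 = 0.045865·1.1482 + 0.002792·10.8464 = 0.0829  (Disney)
  w_3 = 0.045865·1.0555 + 0.002792·22.5370 = 0.1113  (Qualcomm)
  w_4 = 0.045865·3.1646 + 0.002792·20.9719 = 0.2037  (Boeing)
  w_5 = 0.045865·3.8912 + 0.002792·22.5087 = 0.2413  (Alcoa)
  w_6 = 0.045865·1.4097 + 0.002792·14.4231 = 0.1049  (Oracle)
Σw_i=1.0000  μᵀw=0.1430
σ²=wᵀΣw=λ₁·μ_p+λ₂ = 0.045865·0.143 + 0.002792 = 0.009350 ≈ 0.0094


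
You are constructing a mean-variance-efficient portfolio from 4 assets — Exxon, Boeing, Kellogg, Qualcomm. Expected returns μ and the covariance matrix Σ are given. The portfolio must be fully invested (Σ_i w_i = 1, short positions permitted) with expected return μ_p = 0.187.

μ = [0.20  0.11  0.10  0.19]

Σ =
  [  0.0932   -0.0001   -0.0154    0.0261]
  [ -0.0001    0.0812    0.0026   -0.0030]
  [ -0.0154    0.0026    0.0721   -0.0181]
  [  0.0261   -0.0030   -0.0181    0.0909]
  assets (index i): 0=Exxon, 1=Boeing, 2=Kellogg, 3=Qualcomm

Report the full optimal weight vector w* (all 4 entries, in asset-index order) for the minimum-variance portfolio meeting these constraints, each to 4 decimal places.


p=Σ⁻¹μ = [1.9544  1.3594  2.2637  2.0246]
q=Σ⁻¹𝟙 = [10.4362  12.1774  18.7050  12.1310]
a=μᵀp=1.151469  b=𝟙ᵀp=7.602139  c=𝟙ᵀq=53.449544  D=ac−b²=3.752972
λ₁=(c·0.187−b)/D = (53.449544·0.187−7.602139)/3.752972 = 0.637608
λ₂=(a−b·0.187)/D = (1.151469−7.602139·0.187)/3.752972 = -0.071978
w* = 0.637608·p + -0.071978·q:
  w_0 = 0.637608·1.9544 + -0.071978·10.4362 = 0.4950  (Exxon)
  w_1 = 0.637608·1.3594 + -0.071978·12.1774 = -0.0097  (Boeing)
  w_2 = 0.637608·2.2637 + -0.071978·18.7050 = 0.0970  (Kellogg)
  w_3 = 0.637608·2.0246 + -0.071978·12.1310 = 0.4178  (Qualcomm)
Σw_i=1.0000  μᵀw=0.1870
σ²=wᵀΣw=λ₁·μ_p+λ₂ = 0.637608·0.187 + -0.071978 = 0.047255 ≈ 0.0473

0.4950  -0.0097  0.0970  0.4178


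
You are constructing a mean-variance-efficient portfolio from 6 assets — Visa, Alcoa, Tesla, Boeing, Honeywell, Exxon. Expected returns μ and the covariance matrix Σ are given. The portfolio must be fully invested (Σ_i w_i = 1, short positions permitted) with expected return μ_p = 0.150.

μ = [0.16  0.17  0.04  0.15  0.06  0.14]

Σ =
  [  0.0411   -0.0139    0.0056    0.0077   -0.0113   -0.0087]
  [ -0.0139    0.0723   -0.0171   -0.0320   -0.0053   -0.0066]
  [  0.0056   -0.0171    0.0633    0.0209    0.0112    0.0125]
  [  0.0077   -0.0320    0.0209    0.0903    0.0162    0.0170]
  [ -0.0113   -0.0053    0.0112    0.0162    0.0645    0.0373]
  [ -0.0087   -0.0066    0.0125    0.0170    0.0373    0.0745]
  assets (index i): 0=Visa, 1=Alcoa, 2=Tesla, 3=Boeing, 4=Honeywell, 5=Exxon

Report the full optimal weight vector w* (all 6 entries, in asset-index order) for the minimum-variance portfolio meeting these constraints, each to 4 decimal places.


0.3531  0.2976  0.0331  0.1400  0.0511  0.1252

u=Σ⁻¹μ = [5.6160  4.7285  0.1331  2.3391  0.4299  2.1826]
v=Σ⁻¹𝟙 = [36.5759  30.9337  12.8216  11.7858  14.4260  8.3712]
a=μᵀu=2.389950  b=𝟙ᵀu=15.429152  c=𝟙ᵀv=114.914312  D=ac−b²=36.580762
λ₁=(c·0.150−b)/D = (114.914312·0.150−15.429152)/36.580762 = 0.049425
λ₂=(a−b·0.150)/D = (2.389950−15.429152·0.150)/36.580762 = 0.002066
w* = 0.049425·u + 0.002066·v:
  w_0 = 0.049425·5.6160 + 0.002066·36.5759 = 0.3531  (Visa)
  w_1 = 0.049425·4.7285 + 0.002066·30.9337 = 0.2976  (Alcoa)
  w_2 = 0.049425·0.1331 + 0.002066·12.8216 = 0.0331  (Tesla)
  w_3 = 0.049425·2.3391 + 0.002066·11.7858 = 0.1400  (Boeing)
  w_4 = 0.049425·0.4299 + 0.002066·14.4260 = 0.0511  (Honeywell)
  w_5 = 0.049425·2.1826 + 0.002066·8.3712 = 0.1252  (Exxon)
Σw_i=1.0000  μᵀw=0.1500
σ²=wᵀΣw=λ₁·μ_p+λ₂ = 0.049425·0.150 + 0.002066 = 0.009480 ≈ 0.0095


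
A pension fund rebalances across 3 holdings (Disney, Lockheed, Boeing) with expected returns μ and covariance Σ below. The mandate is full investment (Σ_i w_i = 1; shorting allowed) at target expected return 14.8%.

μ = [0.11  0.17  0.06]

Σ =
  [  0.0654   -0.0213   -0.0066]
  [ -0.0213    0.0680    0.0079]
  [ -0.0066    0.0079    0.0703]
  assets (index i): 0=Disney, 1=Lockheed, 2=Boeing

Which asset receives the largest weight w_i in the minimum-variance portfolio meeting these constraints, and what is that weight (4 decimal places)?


x=Σ⁻¹μ = [2.8323  3.3002  0.7485]
y=Σ⁻¹𝟙 = [23.3537  20.3798  14.1271]
a=μᵀx=0.917508  b=𝟙ᵀx=6.881100  c=𝟙ᵀy=57.860573  D=ac−b²=5.738015
λ₁=(c·0.148−b)/D = (57.860573·0.148−6.881100)/5.738015 = 0.293179
λ₂=(a−b·0.148)/D = (0.917508−6.881100·0.148)/5.738015 = -0.017584
w* = 0.293179·x + -0.017584·y:
  w_0 = 0.293179·2.8323 + -0.017584·23.3537 = 0.4197  (Disney)
  w_1 = 0.293179·3.3002 + -0.017584·20.3798 = 0.6092  (Lockheed)
  w_2 = 0.293179·0.7485 + -0.017584·14.1271 = -0.0290  (Boeing)
Σw_i=1.0000  μᵀw=0.1480
σ²=wᵀΣw=λ₁·μ_p+λ₂ = 0.293179·0.148 + -0.017584 = 0.025807 ≈ 0.0258

Lockheed (0.6092)


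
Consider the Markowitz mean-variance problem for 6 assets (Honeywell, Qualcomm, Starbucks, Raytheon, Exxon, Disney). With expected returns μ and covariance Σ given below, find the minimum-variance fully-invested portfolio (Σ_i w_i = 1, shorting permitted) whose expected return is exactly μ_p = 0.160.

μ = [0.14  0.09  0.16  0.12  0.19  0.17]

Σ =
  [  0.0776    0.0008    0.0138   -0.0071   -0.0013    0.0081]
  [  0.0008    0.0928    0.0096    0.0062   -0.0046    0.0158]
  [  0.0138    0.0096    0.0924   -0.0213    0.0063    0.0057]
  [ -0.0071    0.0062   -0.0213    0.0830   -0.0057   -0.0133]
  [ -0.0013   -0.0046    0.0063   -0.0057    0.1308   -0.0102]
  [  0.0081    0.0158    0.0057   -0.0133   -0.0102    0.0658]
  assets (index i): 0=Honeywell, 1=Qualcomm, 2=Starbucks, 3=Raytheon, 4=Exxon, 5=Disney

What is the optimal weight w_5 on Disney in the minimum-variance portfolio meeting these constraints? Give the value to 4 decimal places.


0.3228

p=Σ⁻¹μ = [1.4371  0.1702  1.7991  2.6189  1.7349  3.0083]
q=Σ⁻¹𝟙 = [10.9612  5.8919  11.2150  18.7606  9.5437  16.7334]
a=μᵀp=1.659678  b=𝟙ᵀp=10.768484  c=𝟙ᵀq=73.105721  D=ac−b²=5.371719
λ₁=(c·0.160−b)/D = (73.105721·0.160−10.768484)/5.371719 = 0.172837
λ₂=(a−b·0.160)/D = (1.659678−10.768484·0.160)/5.371719 = -0.011780
w* = 0.172837·p + -0.011780·q:
  w_0 = 0.172837·1.4371 + -0.011780·10.9612 = 0.1193  (Honeywell)
  w_1 = 0.172837·0.1702 + -0.011780·5.8919 = -0.0400  (Qualcomm)
  w_2 = 0.172837·1.7991 + -0.011780·11.2150 = 0.1788  (Starbucks)
  w_3 = 0.172837·2.6189 + -0.011780·18.7606 = 0.2316  (Raytheon)
  w_4 = 0.172837·1.7349 + -0.011780·9.5437 = 0.1874  (Exxon)
  w_5 = 0.172837·3.0083 + -0.011780·16.7334 = 0.3228  (Disney)
Σw_i=1.0000  μᵀw=0.1600
σ²=wᵀΣw=λ₁·μ_p+λ₂ = 0.172837·0.160 + -0.011780 = 0.015874 ≈ 0.0159


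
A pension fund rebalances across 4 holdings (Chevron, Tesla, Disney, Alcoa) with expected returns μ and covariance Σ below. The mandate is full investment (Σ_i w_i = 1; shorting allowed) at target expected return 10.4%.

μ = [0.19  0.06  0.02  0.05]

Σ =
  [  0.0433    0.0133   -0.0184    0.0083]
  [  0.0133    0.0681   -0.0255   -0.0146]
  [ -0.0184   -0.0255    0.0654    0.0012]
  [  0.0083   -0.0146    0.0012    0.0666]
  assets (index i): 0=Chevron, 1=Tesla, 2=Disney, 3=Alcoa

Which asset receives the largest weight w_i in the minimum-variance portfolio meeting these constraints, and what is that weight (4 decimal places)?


g=Σ⁻¹μ = [4.9613  0.7043  1.9716  0.2513]
h=Σ⁻¹𝟙 = [25.7533  25.2604  32.0777  16.7651]
a=μᵀg=1.036908  b=𝟙ᵀg=7.888553  c=𝟙ᵀh=99.856492  D=ac−b²=41.312677
λ₁=(c·0.104−b)/D = (99.856492·0.104−7.888553)/41.312677 = 0.060430
λ₂=(a−b·0.104)/D = (1.036908−7.888553·0.104)/41.312677 = 0.005240
w* = 0.060430·g + 0.005240·h:
  w_0 = 0.060430·4.9613 + 0.005240·25.7533 = 0.4348  (Chevron)
  w_1 = 0.060430·0.7043 + 0.005240·25.2604 = 0.1749  (Tesla)
  w_2 = 0.060430·1.9716 + 0.005240·32.0777 = 0.2872  (Disney)
  w_3 = 0.060430·0.2513 + 0.005240·16.7651 = 0.1030  (Alcoa)
Σw_i=1.0000  μᵀw=0.1040
σ²=wᵀΣw=λ₁·μ_p+λ₂ = 0.060430·0.104 + 0.005240 = 0.011525 ≈ 0.0115

Chevron (0.4348)


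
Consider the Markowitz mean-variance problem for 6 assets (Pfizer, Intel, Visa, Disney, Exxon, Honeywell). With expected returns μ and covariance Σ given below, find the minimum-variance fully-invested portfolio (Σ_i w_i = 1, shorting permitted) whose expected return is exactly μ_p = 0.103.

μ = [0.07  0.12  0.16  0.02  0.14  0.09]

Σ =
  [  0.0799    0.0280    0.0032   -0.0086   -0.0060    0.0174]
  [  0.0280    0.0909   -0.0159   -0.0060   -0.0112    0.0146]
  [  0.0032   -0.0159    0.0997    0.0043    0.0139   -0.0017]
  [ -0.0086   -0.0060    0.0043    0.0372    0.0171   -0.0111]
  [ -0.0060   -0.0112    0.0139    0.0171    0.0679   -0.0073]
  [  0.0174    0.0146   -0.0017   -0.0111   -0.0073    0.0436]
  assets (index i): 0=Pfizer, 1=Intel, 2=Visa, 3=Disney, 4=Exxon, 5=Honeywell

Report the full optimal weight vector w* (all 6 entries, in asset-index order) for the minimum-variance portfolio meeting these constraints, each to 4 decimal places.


x=Σ⁻¹μ = [0.0172  1.5465  1.5750  0.2193  2.1578  2.0180]
y=Σ⁻¹𝟙 = [7.2004  9.3392  8.9824  32.6488  9.7710  27.2331]
a=μᵀx=0.926888  b=𝟙ᵀx=7.533806  c=𝟙ᵀy=95.174877  D=ac−b²=31.458175
λ₁=(c·0.103−b)/D = (95.174877·0.103−7.533806)/31.458175 = 0.072134
λ₂=(a−b·0.103)/D = (0.926888−7.533806·0.103)/31.458175 = 0.004797
w* = 0.072134·x + 0.004797·y:
  w_0 = 0.072134·0.0172 + 0.004797·7.2004 = 0.0358  (Pfizer)
  w_1 = 0.072134·1.5465 + 0.004797·9.3392 = 0.1564  (Intel)
  w_2 = 0.072134·1.5750 + 0.004797·8.9824 = 0.1567  (Visa)
  w_3 = 0.072134·0.2193 + 0.004797·32.6488 = 0.1724  (Disney)
  w_4 = 0.072134·2.1578 + 0.004797·9.7710 = 0.2025  (Exxon)
  w_5 = 0.072134·2.0180 + 0.004797·27.2331 = 0.2762  (Honeywell)
Σw_i=1.0000  μᵀw=0.1030
σ²=wᵀΣw=λ₁·μ_p+λ₂ = 0.072134·0.103 + 0.004797 = 0.012227 ≈ 0.0122

0.0358  0.1564  0.1567  0.1724  0.2025  0.2762


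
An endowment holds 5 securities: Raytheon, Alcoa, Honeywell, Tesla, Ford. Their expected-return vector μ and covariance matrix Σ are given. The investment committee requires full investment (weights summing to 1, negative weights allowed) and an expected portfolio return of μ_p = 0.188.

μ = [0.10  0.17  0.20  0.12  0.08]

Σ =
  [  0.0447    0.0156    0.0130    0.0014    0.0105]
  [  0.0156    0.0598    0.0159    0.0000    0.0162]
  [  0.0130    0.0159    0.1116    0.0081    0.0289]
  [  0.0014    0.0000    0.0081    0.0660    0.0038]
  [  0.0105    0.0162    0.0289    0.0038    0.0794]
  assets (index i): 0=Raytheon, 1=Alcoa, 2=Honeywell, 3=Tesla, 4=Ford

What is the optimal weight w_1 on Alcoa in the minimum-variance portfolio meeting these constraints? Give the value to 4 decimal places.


0.5767

g=Σ⁻¹μ = [1.0588  2.2674  1.2604  1.6487  -0.1328]
h=Σ⁻¹𝟙 = [16.0352  9.9460  2.9171  14.0671  6.7096]
a=μᵀg=0.930653  b=𝟙ᵀg=6.102585  c=𝟙ᵀh=49.675047  D=ac−b²=8.988670
λ₁=(c·0.188−b)/D = (49.675047·0.188−6.102585)/8.988670 = 0.360045
λ₂=(a−b·0.188)/D = (0.930653−6.102585·0.188)/8.988670 = -0.024101
w* = 0.360045·g + -0.024101·h:
  w_0 = 0.360045·1.0588 + -0.024101·16.0352 = -0.0052  (Raytheon)
  w_1 = 0.360045·2.2674 + -0.024101·9.9460 = 0.5767  (Alcoa)
  w_2 = 0.360045·1.2604 + -0.024101·2.9171 = 0.3835  (Honeywell)
  w_3 = 0.360045·1.6487 + -0.024101·14.0671 = 0.2546  (Tesla)
  w_4 = 0.360045·-0.1328 + -0.024101·6.7096 = -0.2095  (Ford)
Σw_i=1.0000  μᵀw=0.1880
σ²=wᵀΣw=λ₁·μ_p+λ₂ = 0.360045·0.188 + -0.024101 = 0.043588 ≈ 0.0436


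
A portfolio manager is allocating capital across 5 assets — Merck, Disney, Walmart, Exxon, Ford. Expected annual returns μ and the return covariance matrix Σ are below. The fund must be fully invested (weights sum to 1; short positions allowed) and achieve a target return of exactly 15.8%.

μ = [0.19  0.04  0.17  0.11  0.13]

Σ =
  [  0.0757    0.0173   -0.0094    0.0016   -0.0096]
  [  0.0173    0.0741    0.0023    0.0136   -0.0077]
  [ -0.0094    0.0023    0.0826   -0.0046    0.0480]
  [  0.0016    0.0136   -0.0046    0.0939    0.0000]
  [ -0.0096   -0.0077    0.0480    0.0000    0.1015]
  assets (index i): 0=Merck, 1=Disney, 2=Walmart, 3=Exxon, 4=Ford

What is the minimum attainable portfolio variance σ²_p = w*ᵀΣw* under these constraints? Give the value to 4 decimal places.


0.0230

x=Σ⁻¹μ = [2.9059  -0.3912  2.1850  1.2856  0.4926]
y=Σ⁻¹𝟙 = [13.0340  9.1417  9.6858  9.5780  7.1980]
a=μᵀx=1.113398  b=𝟙ᵀx=6.478030  c=𝟙ᵀy=48.637468  D=ac−b²=12.188009
λ₁=(c·0.158−b)/D = (48.637468·0.158−6.478030)/12.188009 = 0.099006
λ₂=(a−b·0.158)/D = (1.113398−6.478030·0.158)/12.188009 = 0.007374
w* = 0.099006·x + 0.007374·y:
  w_0 = 0.099006·2.9059 + 0.007374·13.0340 = 0.3838  (Merck)
  w_1 = 0.099006·-0.3912 + 0.007374·9.1417 = 0.0287  (Disney)
  w_2 = 0.099006·2.1850 + 0.007374·9.6858 = 0.2878  (Walmart)
  w_3 = 0.099006·1.2856 + 0.007374·9.5780 = 0.1979  (Exxon)
  w_4 = 0.099006·0.4926 + 0.007374·7.1980 = 0.1019  (Ford)
Σw_i=1.0000  μᵀw=0.1580
σ²=wᵀΣw=λ₁·μ_p+λ₂ = 0.099006·0.158 + 0.007374 = 0.023017 ≈ 0.0230


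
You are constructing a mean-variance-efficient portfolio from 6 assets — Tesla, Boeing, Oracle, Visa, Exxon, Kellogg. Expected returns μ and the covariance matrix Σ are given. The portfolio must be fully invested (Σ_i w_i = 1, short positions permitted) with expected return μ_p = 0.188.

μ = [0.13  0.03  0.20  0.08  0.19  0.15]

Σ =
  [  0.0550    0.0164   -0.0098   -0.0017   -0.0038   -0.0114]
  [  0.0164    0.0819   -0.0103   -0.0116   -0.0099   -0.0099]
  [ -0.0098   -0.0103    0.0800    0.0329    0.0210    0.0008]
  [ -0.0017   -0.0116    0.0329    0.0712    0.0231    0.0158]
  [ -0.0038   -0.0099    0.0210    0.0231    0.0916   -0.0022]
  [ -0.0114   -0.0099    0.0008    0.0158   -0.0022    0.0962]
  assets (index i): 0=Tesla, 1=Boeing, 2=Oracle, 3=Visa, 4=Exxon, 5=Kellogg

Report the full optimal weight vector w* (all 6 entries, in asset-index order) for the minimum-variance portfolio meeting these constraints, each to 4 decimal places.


x=Σ⁻¹μ = [3.3200  0.4006  2.9209  -1.2023  1.9420  2.2115]
y=Σ⁻¹𝟙 = [19.9582  13.2016  11.9193  5.1197  9.4698  13.3953]
a=μᵀx=1.632304  b=𝟙ᵀx=9.592603  c=𝟙ᵀy=73.063835  D=ac−b²=27.244332
λ₁=(c·0.188−b)/D = (73.063835·0.188−9.592603)/27.244332 = 0.152083
λ₂=(a−b·0.188)/D = (1.632304−9.592603·0.188)/27.244332 = -0.006280
w* = 0.152083·x + -0.006280·y:
  w_0 = 0.152083·3.3200 + -0.006280·19.9582 = 0.3796  (Tesla)
  w_1 = 0.152083·0.4006 + -0.006280·13.2016 = -0.0220  (Boeing)
  w_2 = 0.152083·2.9209 + -0.006280·11.9193 = 0.3694  (Oracle)
  w_3 = 0.152083·-1.2023 + -0.006280·5.1197 = -0.2150  (Visa)
  w_4 = 0.152083·1.9420 + -0.006280·9.4698 = 0.2359  (Exxon)
  w_5 = 0.152083·2.2115 + -0.006280·13.3953 = 0.2522  (Kellogg)
Σw_i=1.0000  μᵀw=0.1880
σ²=wᵀΣw=λ₁·μ_p+λ₂ = 0.152083·0.188 + -0.006280 = 0.022311 ≈ 0.0223

0.3796  -0.0220  0.3694  -0.2150  0.2359  0.2522


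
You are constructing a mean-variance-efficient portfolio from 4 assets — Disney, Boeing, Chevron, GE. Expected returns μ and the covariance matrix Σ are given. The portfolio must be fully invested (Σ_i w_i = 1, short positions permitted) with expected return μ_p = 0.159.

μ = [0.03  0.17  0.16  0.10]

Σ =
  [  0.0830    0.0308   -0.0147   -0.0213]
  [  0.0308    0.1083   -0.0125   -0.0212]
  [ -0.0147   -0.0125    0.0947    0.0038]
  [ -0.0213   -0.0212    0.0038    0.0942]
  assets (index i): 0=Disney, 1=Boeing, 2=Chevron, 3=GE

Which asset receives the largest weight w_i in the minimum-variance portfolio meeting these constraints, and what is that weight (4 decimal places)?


Boeing (0.4420)

g=Σ⁻¹μ = [0.3559  1.9890  1.9467  1.5112]
h=Σ⁻¹𝟙 = [14.8759  9.6160  13.5122  15.5984]
a=μᵀg=0.811393  b=𝟙ᵀg=5.802780  c=𝟙ᵀh=53.602478  D=ac−b²=9.820414
λ₁=(c·0.159−b)/D = (53.602478·0.159−5.802780)/9.820414 = 0.276976
λ₂=(a−b·0.159)/D = (0.811393−5.802780·0.159)/9.820414 = -0.011328
w* = 0.276976·g + -0.011328·h:
  w_0 = 0.276976·0.3559 + -0.011328·14.8759 = -0.0699  (Disney)
  w_1 = 0.276976·1.9890 + -0.011328·9.6160 = 0.4420  (Boeing)
  w_2 = 0.276976·1.9467 + -0.011328·13.5122 = 0.3861  (Chevron)
  w_3 = 0.276976·1.5112 + -0.011328·15.5984 = 0.2418  (GE)
Σw_i=1.0000  μᵀw=0.1590
σ²=wᵀΣw=λ₁·μ_p+λ₂ = 0.276976·0.159 + -0.011328 = 0.032711 ≈ 0.0327


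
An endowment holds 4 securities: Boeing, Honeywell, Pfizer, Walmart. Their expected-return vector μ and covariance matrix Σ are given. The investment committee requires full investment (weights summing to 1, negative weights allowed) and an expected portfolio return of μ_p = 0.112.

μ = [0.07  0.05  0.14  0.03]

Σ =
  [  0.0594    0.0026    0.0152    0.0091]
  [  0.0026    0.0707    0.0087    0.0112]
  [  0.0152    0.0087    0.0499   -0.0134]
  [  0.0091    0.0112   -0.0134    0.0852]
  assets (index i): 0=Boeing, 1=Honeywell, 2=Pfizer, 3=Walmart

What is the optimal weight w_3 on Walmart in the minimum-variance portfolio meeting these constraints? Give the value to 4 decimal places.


x=Σ⁻¹μ = [0.3218  0.2256  2.8667  0.7390]
y=Σ⁻¹𝟙 = [9.7217  9.5158  18.7486  12.3966]
a=μᵀx=0.457311  b=𝟙ᵀx=4.153015  c=𝟙ᵀy=50.382732  D=ac−b²=5.793022
λ₁=(c·0.112−b)/D = (50.382732·0.112−4.153015)/5.793022 = 0.257180
λ₂=(a−b·0.112)/D = (0.457311−4.153015·0.112)/5.793022 = -0.001351
w* = 0.257180·x + -0.001351·y:
  w_0 = 0.257180·0.3218 + -0.001351·9.7217 = 0.0696  (Boeing)
  w_1 = 0.257180·0.2256 + -0.001351·9.5158 = 0.0452  (Honeywell)
  w_2 = 0.257180·2.8667 + -0.001351·18.7486 = 0.7119  (Pfizer)
  w_3 = 0.257180·0.7390 + -0.001351·12.3966 = 0.1733  (Walmart)
Σw_i=1.0000  μᵀw=0.1120
σ²=wᵀΣw=λ₁·μ_p+λ₂ = 0.257180·0.112 + -0.001351 = 0.027453 ≈ 0.0275

0.1733


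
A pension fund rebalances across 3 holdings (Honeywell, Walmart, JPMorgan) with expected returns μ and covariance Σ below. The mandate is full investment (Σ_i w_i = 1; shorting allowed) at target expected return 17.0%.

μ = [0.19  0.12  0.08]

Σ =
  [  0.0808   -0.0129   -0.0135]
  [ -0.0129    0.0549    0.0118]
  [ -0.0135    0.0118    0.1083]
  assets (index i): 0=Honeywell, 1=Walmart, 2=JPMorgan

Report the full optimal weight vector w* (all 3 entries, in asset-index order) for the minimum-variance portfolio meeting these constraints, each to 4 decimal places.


g=Σ⁻¹μ = [2.9172  2.6975  0.8084]
h=Σ⁻¹𝟙 = [17.1438  20.2741  9.1617]
a=μᵀg=0.942646  b=𝟙ᵀg=6.423142  c=𝟙ᵀh=46.579526  D=ac−b²=2.651234
λ₁=(c·0.170−b)/D = (46.579526·0.170−6.423142)/2.651234 = 0.564031
λ₂=(a−b·0.170)/D = (0.942646−6.423142·0.170)/2.651234 = -0.056309
w* = 0.564031·g + -0.056309·h:
  w_0 = 0.564031·2.9172 + -0.056309·17.1438 = 0.6801  (Honeywell)
  w_1 = 0.564031·2.6975 + -0.056309·20.2741 = 0.3799  (Walmart)
  w_2 = 0.564031·0.8084 + -0.056309·9.1617 = -0.0599  (JPMorgan)
Σw_i=1.0000  μᵀw=0.1700
σ²=wᵀΣw=λ₁·μ_p+λ₂ = 0.564031·0.170 + -0.056309 = 0.039576 ≈ 0.0396

0.6801  0.3799  -0.0599


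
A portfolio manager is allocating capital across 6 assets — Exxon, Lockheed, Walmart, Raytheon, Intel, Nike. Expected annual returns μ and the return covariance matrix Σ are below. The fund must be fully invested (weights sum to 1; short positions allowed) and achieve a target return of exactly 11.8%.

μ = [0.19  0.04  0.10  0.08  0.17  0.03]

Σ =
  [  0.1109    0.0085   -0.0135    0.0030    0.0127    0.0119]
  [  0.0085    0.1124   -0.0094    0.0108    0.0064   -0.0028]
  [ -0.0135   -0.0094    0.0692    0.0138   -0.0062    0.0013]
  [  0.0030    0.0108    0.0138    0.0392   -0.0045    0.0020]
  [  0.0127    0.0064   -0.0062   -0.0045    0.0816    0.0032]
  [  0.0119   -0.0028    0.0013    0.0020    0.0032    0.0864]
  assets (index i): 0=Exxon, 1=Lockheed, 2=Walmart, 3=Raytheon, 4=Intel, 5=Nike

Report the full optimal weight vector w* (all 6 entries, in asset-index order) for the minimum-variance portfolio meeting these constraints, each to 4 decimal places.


u=Σ⁻¹μ = [1.6332  0.1070  1.6537  1.5379  2.0316  -0.0100]
v=Σ⁻¹𝟙 = [7.2008  7.2415  13.9774  18.9590  12.2929  9.7125]
a=μᵀu=0.948065  b=𝟙ᵀu=6.953437  c=𝟙ᵀv=69.384109  D=ac−b²=17.430380
λ₁=(c·0.118−b)/D = (69.384109·0.118−6.953437)/17.430380 = 0.070789
λ₂=(a−b·0.118)/D = (0.948065−6.953437·0.118)/17.430380 = 0.007318
w* = 0.070789·u + 0.007318·v:
  w_0 = 0.070789·1.6332 + 0.007318·7.2008 = 0.1683  (Exxon)
  w_1 = 0.070789·0.1070 + 0.007318·7.2415 = 0.0606  (Lockheed)
  w_2 = 0.070789·1.6537 + 0.007318·13.9774 = 0.2194  (Walmart)
  w_3 = 0.070789·1.5379 + 0.007318·18.9590 = 0.2476  (Raytheon)
  w_4 = 0.070789·2.0316 + 0.007318·12.2929 = 0.2338  (Intel)
  w_5 = 0.070789·-0.0100 + 0.007318·9.7125 = 0.0704  (Nike)
Σw_i=1.0000  μᵀw=0.1180
σ²=wᵀΣw=λ₁·μ_p+λ₂ = 0.070789·0.118 + 0.007318 = 0.015671 ≈ 0.0157

0.1683  0.0606  0.2194  0.2476  0.2338  0.0704


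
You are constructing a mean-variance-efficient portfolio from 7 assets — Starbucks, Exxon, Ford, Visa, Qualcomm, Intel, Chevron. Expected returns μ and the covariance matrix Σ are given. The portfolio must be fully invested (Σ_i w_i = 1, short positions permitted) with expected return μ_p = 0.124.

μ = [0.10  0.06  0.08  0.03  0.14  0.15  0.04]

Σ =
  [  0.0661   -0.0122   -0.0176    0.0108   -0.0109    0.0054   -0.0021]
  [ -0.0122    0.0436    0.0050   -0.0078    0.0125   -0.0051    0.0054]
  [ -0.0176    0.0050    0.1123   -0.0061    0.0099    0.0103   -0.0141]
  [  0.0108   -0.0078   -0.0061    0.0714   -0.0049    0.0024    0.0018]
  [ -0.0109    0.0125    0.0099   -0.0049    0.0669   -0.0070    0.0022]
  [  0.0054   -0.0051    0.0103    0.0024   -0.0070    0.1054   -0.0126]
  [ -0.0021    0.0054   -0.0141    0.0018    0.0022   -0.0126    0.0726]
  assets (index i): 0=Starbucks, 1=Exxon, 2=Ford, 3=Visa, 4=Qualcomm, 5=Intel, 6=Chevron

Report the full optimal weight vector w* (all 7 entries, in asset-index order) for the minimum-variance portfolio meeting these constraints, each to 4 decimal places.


g=Σ⁻¹μ = [2.1855  1.4025  0.7822  0.3895  2.2330  1.5439  0.8524]
h=Σ⁻¹𝟙 = [22.5545  25.8691  11.8707  14.6077  13.7197  10.9058  15.9226]
a=μᵀg=0.955268  b=𝟙ᵀg=9.389028  c=𝟙ᵀh=115.450251  D=ac−b²=22.132134
λ₁=(c·0.124−b)/D = (115.450251·0.124−9.389028)/22.132134 = 0.222609
λ₂=(a−b·0.124)/D = (0.955268−9.389028·0.124)/22.132134 = -0.009442
w* = 0.222609·g + -0.009442·h:
  w_0 = 0.222609·2.1855 + -0.009442·22.5545 = 0.2736  (Starbucks)
  w_1 = 0.222609·1.4025 + -0.009442·25.8691 = 0.0680  (Exxon)
  w_2 = 0.222609·0.7822 + -0.009442·11.8707 = 0.0620  (Ford)
  w_3 = 0.222609·0.3895 + -0.009442·14.6077 = -0.0512  (Visa)
  w_4 = 0.222609·2.2330 + -0.009442·13.7197 = 0.3675  (Qualcomm)
  w_5 = 0.222609·1.5439 + -0.009442·10.9058 = 0.2407  (Intel)
  w_6 = 0.222609·0.8524 + -0.009442·15.9226 = 0.0394  (Chevron)
Σw_i=1.0000  μᵀw=0.1240
σ²=wᵀΣw=λ₁·μ_p+λ₂ = 0.222609·0.124 + -0.009442 = 0.018161 ≈ 0.0182

0.2736  0.0680  0.0620  -0.0512  0.3675  0.2407  0.0394


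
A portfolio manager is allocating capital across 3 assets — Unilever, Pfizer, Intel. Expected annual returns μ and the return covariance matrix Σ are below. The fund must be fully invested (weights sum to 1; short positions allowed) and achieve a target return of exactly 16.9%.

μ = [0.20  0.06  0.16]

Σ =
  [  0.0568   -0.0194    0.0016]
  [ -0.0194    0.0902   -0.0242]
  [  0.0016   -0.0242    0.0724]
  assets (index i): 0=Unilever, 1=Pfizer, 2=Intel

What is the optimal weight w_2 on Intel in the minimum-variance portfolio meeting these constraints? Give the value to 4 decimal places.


p=Σ⁻¹μ = [4.2444  2.3572  2.9041]
q=Σ⁻¹𝟙 = [24.4982  21.8779  20.5835]
a=μᵀp=1.454965  b=𝟙ᵀp=9.505679  c=𝟙ᵀq=66.959635  D=ac−b²=7.065998
λ₁=(c·0.169−b)/D = (66.959635·0.169−9.505679)/7.065998 = 0.256227
λ₂=(a−b·0.169)/D = (1.454965−9.505679·0.169)/7.065998 = -0.021440
w* = 0.256227·p + -0.021440·q:
  w_0 = 0.256227·4.2444 + -0.021440·24.4982 = 0.5623  (Unilever)
  w_1 = 0.256227·2.3572 + -0.021440·21.8779 = 0.1349  (Pfizer)
  w_2 = 0.256227·2.9041 + -0.021440·20.5835 = 0.3028  (Intel)
Σw_i=1.0000  μᵀw=0.1690
σ²=wᵀΣw=λ₁·μ_p+λ₂ = 0.256227·0.169 + -0.021440 = 0.021862 ≈ 0.0219

0.3028


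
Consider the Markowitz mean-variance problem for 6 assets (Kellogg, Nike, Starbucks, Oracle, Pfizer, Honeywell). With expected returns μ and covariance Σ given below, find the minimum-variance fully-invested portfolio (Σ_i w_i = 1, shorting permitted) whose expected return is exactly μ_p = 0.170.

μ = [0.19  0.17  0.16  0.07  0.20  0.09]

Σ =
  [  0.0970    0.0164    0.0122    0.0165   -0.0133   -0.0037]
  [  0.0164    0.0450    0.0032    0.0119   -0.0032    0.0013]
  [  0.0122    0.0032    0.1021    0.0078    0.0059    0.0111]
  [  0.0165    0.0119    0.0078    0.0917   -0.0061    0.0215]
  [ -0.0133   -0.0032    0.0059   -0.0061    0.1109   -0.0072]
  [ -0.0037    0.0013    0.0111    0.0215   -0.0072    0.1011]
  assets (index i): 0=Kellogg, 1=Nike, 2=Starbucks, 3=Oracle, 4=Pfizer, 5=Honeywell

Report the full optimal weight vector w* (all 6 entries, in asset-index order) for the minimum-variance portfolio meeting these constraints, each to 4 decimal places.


0.1753  0.3617  0.1179  -0.0001  0.2299  0.1154

x=Σ⁻¹μ = [1.6194  3.2676  1.0550  -0.1297  2.0915  0.9682]
y=Σ⁻¹𝟙 = [7.3704  18.2000  6.3378  5.3252  10.9584  8.8790]
a=μᵀx=1.528335  b=𝟙ᵀx=8.871984  c=𝟙ᵀy=57.070844  D=ac−b²=8.511256
λ₁=(c·0.170−b)/D = (57.070844·0.170−8.871984)/8.511256 = 0.097525
λ₂=(a−b·0.170)/D = (1.528335−8.871984·0.170)/8.511256 = 0.002361
w* = 0.097525·x + 0.002361·y:
  w_0 = 0.097525·1.6194 + 0.002361·7.3704 = 0.1753  (Kellogg)
  w_1 = 0.097525·3.2676 + 0.002361·18.2000 = 0.3617  (Nike)
  w_2 = 0.097525·1.0550 + 0.002361·6.3378 = 0.1179  (Starbucks)
  w_3 = 0.097525·-0.1297 + 0.002361·5.3252 = -0.0001  (Oracle)
  w_4 = 0.097525·2.0915 + 0.002361·10.9584 = 0.2299  (Pfizer)
  w_5 = 0.097525·0.9682 + 0.002361·8.8790 = 0.1154  (Honeywell)
Σw_i=1.0000  μᵀw=0.1700
σ²=wᵀΣw=λ₁·μ_p+λ₂ = 0.097525·0.170 + 0.002361 = 0.018941 ≈ 0.0189


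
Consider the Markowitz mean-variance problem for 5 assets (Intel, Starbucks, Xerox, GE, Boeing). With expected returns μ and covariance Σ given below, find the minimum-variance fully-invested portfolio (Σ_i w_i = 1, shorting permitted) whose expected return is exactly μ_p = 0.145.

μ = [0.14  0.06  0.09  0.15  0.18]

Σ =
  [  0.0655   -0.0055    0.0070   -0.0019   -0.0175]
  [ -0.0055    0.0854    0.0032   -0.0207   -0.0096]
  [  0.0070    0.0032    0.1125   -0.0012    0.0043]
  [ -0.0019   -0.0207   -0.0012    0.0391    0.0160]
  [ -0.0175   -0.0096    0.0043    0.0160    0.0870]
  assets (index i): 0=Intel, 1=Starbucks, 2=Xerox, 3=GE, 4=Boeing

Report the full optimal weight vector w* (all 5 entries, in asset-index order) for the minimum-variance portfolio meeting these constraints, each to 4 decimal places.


0.2876  0.1034  0.0038  0.3583  0.2469

p=Σ⁻¹μ = [2.9428  2.1436  0.5218  4.2770  2.0851]
q=Σ⁻¹𝟙 = [20.4531  22.2693  6.9047  33.8666  11.4961]
a=μᵀp=1.604431  b=𝟙ᵀp=11.970289  c=𝟙ᵀq=94.989687  D=ac−b²=9.116623
λ₁=(c·0.145−b)/D = (94.989687·0.145−11.970289)/9.116623 = 0.197794
λ₂=(a−b·0.145)/D = (1.604431−11.970289·0.145)/9.116623 = -0.014398
w* = 0.197794·p + -0.014398·q:
  w_0 = 0.197794·2.9428 + -0.014398·20.4531 = 0.2876  (Intel)
  w_1 = 0.197794·2.1436 + -0.014398·22.2693 = 0.1034  (Starbucks)
  w_2 = 0.197794·0.5218 + -0.014398·6.9047 = 0.0038  (Xerox)
  w_3 = 0.197794·4.2770 + -0.014398·33.8666 = 0.3583  (GE)
  w_4 = 0.197794·2.0851 + -0.014398·11.4961 = 0.2469  (Boeing)
Σw_i=1.0000  μᵀw=0.1450
σ²=wᵀΣw=λ₁·μ_p+λ₂ = 0.197794·0.145 + -0.014398 = 0.014282 ≈ 0.0143


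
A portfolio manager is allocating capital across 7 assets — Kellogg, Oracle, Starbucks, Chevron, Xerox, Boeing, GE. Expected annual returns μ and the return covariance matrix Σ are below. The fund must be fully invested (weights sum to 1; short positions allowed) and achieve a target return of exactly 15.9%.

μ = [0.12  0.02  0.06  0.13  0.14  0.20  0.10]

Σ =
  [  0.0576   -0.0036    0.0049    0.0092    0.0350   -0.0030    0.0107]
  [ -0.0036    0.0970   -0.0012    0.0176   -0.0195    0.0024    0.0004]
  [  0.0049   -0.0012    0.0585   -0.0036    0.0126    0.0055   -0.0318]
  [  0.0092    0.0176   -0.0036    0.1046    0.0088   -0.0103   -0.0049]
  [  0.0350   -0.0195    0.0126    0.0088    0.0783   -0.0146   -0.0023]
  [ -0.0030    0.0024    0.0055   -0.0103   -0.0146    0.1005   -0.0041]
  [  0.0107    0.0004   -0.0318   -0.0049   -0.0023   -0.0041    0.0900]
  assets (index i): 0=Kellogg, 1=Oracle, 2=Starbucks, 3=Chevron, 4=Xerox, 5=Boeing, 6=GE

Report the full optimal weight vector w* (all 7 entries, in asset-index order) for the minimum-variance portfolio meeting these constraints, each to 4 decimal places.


u=Σ⁻¹μ = [0.4858  0.2781  1.4480  1.3749  1.7503  2.3870  1.7921]
v=Σ⁻¹𝟙 = [4.2797  10.9630  25.3212  9.4079  11.2848  11.8843  20.8424]
a=μᵀu=1.231112  b=𝟙ᵀu=9.516097  c=𝟙ᵀv=93.983261  D=ac−b²=25.147832
λ₁=(c·0.159−b)/D = (93.983261·0.159−9.516097)/25.147832 = 0.215813
λ₂=(a−b·0.159)/D = (1.231112−9.516097·0.159)/25.147832 = -0.011212
w* = 0.215813·u + -0.011212·v:
  w_0 = 0.215813·0.4858 + -0.011212·4.2797 = 0.0569  (Kellogg)
  w_1 = 0.215813·0.2781 + -0.011212·10.9630 = -0.0629  (Oracle)
  w_2 = 0.215813·1.4480 + -0.011212·25.3212 = 0.0286  (Starbucks)
  w_3 = 0.215813·1.3749 + -0.011212·9.4079 = 0.1912  (Chevron)
  w_4 = 0.215813·1.7503 + -0.011212·11.2848 = 0.2512  (Xerox)
  w_5 = 0.215813·2.3870 + -0.011212·11.8843 = 0.3819  (Boeing)
  w_6 = 0.215813·1.7921 + -0.011212·20.8424 = 0.1531  (GE)
Σw_i=1.0000  μᵀw=0.1590
σ²=wᵀΣw=λ₁·μ_p+λ₂ = 0.215813·0.159 + -0.011212 = 0.023103 ≈ 0.0231

0.0569  -0.0629  0.0286  0.1912  0.2512  0.3819  0.1531


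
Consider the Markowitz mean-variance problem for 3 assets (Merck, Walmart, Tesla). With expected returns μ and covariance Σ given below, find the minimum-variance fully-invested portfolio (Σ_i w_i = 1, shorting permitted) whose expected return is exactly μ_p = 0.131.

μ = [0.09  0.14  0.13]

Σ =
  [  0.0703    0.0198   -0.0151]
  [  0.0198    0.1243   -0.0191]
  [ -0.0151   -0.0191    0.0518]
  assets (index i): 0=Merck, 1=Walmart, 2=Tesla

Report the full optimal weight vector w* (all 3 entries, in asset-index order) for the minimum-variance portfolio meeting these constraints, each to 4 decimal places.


0.0574  0.3297  0.6129

x=Σ⁻¹μ = [1.6376  1.4040  3.5047]
y=Σ⁻¹𝟙 = [17.5372  9.5442  27.9364]
a=μᵀx=0.799552  b=𝟙ᵀx=6.546275  c=𝟙ᵀy=55.017844  D=ac−b²=1.135929
λ₁=(c·0.131−b)/D = (55.017844·0.131−6.546275)/1.135929 = 0.581958
λ₂=(a−b·0.131)/D = (0.799552−6.546275·0.131)/1.135929 = -0.051068
w* = 0.581958·x + -0.051068·y:
  w_0 = 0.581958·1.6376 + -0.051068·17.5372 = 0.0574  (Merck)
  w_1 = 0.581958·1.4040 + -0.051068·9.5442 = 0.3297  (Walmart)
  w_2 = 0.581958·3.5047 + -0.051068·27.9364 = 0.6129  (Tesla)
Σw_i=1.0000  μᵀw=0.1310
σ²=wᵀΣw=λ₁·μ_p+λ₂ = 0.581958·0.131 + -0.051068 = 0.025168 ≈ 0.0252


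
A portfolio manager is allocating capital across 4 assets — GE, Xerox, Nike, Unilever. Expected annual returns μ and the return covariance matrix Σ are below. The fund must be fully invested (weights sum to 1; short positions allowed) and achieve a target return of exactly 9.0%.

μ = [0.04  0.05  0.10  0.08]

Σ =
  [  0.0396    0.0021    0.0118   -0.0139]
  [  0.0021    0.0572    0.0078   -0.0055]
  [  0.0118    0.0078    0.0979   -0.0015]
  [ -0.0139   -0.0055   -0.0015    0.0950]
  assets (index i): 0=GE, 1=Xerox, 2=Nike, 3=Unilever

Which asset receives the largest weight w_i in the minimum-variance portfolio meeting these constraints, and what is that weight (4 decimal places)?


Nike (0.5578)

p=Σ⁻¹μ = [1.0888  0.8216  0.8410  1.0623]
q=Σ⁻¹𝟙 = [28.1676  17.1850  5.6913  15.7325]
a=μᵀp=0.253716  b=𝟙ᵀp=3.813681  c=𝟙ᵀq=66.776361  D=ac−b²=2.398043
λ₁=(c·0.090−b)/D = (66.776361·0.090−3.813681)/2.398043 = 0.915826
λ₂=(a−b·0.090)/D = (0.253716−3.813681·0.090)/2.398043 = -0.037329
w* = 0.915826·p + -0.037329·q:
  w_0 = 0.915826·1.0888 + -0.037329·28.1676 = -0.0543  (GE)
  w_1 = 0.915826·0.8216 + -0.037329·17.1850 = 0.1110  (Xerox)
  w_2 = 0.915826·0.8410 + -0.037329·5.6913 = 0.5578  (Nike)
  w_3 = 0.915826·1.0623 + -0.037329·15.7325 = 0.3856  (Unilever)
Σw_i=1.0000  μᵀw=0.0900
σ²=wᵀΣw=λ₁·μ_p+λ₂ = 0.915826·0.090 + -0.037329 = 0.045096 ≈ 0.0451


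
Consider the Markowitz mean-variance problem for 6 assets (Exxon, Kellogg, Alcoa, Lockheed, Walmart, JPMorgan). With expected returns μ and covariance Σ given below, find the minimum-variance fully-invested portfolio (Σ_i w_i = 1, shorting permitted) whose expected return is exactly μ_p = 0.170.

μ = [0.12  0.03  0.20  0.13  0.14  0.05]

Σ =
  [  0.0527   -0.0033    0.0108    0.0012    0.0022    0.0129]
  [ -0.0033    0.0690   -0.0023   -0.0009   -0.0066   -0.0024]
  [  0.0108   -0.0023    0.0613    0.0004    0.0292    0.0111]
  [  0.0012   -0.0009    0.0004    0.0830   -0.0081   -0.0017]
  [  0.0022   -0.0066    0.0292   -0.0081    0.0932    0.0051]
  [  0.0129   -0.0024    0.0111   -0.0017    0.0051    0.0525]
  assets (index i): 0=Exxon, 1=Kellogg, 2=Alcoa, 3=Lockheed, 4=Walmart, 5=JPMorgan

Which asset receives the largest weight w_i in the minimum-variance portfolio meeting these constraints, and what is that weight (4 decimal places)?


g=Σ⁻¹μ = [1.7247  0.7047  2.5739  1.6189  0.8463  -0.0132]
h=Σ⁻¹𝟙 = [14.3830  17.0180  7.1090  13.2331  9.7371  14.2710]
a=μᵀg=1.071169  b=𝟙ᵀg=7.455340  c=𝟙ᵀh=75.751169  D=ac−b²=25.560238
λ₁=(c·0.170−b)/D = (75.751169·0.170−7.455340)/25.560238 = 0.212140
λ₂=(a−b·0.170)/D = (1.071169−7.455340·0.170)/25.560238 = -0.007677
w* = 0.212140·g + -0.007677·h:
  w_0 = 0.212140·1.7247 + -0.007677·14.3830 = 0.2555  (Exxon)
  w_1 = 0.212140·0.7047 + -0.007677·17.0180 = 0.0188  (Kellogg)
  w_2 = 0.212140·2.5739 + -0.007677·7.1090 = 0.4914  (Alcoa)
  w_3 = 0.212140·1.6189 + -0.007677·13.2331 = 0.2418  (Lockheed)
  w_4 = 0.212140·0.8463 + -0.007677·9.7371 = 0.1048  (Walmart)
  w_5 = 0.212140·-0.0132 + -0.007677·14.2710 = -0.1124  (JPMorgan)
Σw_i=1.0000  μᵀw=0.1700
σ²=wᵀΣw=λ₁·μ_p+λ₂ = 0.212140·0.170 + -0.007677 = 0.028386 ≈ 0.0284

Alcoa (0.4914)


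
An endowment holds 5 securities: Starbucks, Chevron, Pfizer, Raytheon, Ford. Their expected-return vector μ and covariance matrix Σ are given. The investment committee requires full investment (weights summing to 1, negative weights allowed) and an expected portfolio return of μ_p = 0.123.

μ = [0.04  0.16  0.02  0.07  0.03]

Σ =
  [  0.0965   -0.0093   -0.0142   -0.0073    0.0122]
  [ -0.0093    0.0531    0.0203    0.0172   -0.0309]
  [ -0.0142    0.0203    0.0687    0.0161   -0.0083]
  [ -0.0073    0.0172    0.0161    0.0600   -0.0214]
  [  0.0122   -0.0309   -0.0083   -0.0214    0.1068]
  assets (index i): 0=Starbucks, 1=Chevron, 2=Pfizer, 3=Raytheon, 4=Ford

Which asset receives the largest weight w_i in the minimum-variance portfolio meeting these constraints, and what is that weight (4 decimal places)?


x=Σ⁻¹μ = [0.5595  4.0080  -0.7923  0.8265  1.4806]
y=Σ⁻¹𝟙 = [12.7661  23.3559  8.8373  15.7536  18.5059]
a=μᵀx=0.750084  b=𝟙ᵀx=6.082261  c=𝟙ᵀy=79.218735  D=ac−b²=22.426786
λ₁=(c·0.123−b)/D = (79.218735·0.123−6.082261)/22.426786 = 0.163271
λ₂=(a−b·0.123)/D = (0.750084−6.082261·0.123)/22.426786 = 0.000088
w* = 0.163271·x + 0.000088·y:
  w_0 = 0.163271·0.5595 + 0.000088·12.7661 = 0.0925  (Starbucks)
  w_1 = 0.163271·4.0080 + 0.000088·23.3559 = 0.6564  (Chevron)
  w_2 = 0.163271·-0.7923 + 0.000088·8.8373 = -0.1286  (Pfizer)
  w_3 = 0.163271·0.8265 + 0.000088·15.7536 = 0.1363  (Raytheon)
  w_4 = 0.163271·1.4806 + 0.000088·18.5059 = 0.2434  (Ford)
Σw_i=1.0000  μᵀw=0.1230
σ²=wᵀΣw=λ₁·μ_p+λ₂ = 0.163271·0.123 + 0.000088 = 0.020170 ≈ 0.0202

Chevron (0.6564)


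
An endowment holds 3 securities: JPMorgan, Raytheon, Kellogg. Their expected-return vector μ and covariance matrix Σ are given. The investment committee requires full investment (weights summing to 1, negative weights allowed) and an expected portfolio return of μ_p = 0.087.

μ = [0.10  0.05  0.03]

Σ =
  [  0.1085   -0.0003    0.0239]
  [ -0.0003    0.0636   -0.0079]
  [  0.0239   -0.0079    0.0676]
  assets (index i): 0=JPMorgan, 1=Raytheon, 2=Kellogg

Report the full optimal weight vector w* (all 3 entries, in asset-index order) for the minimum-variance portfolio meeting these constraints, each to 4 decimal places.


u=Σ⁻¹μ = [0.8731  0.8190  0.2308]
v=Σ⁻¹𝟙 = [6.0232  17.5798  14.7178]
a=μᵀu=0.135180  b=𝟙ᵀu=1.922848  c=𝟙ᵀv=38.320888  D=ac−b²=1.482878
λ₁=(c·0.087−b)/D = (38.320888·0.087−1.922848)/1.482878 = 0.951575
λ₂=(a−b·0.087)/D = (0.135180−1.922848·0.087)/1.482878 = -0.021652
w* = 0.951575·u + -0.021652·v:
  w_0 = 0.951575·0.8731 + -0.021652·6.0232 = 0.7004  (JPMorgan)
  w_1 = 0.951575·0.8190 + -0.021652·17.5798 = 0.3987  (Raytheon)
  w_2 = 0.951575·0.2308 + -0.021652·14.7178 = -0.0990  (Kellogg)
Σw_i=1.0000  μᵀw=0.0870
σ²=wᵀΣw=λ₁·μ_p+λ₂ = 0.951575·0.087 + -0.021652 = 0.061135 ≈ 0.0611

0.7004  0.3987  -0.0990


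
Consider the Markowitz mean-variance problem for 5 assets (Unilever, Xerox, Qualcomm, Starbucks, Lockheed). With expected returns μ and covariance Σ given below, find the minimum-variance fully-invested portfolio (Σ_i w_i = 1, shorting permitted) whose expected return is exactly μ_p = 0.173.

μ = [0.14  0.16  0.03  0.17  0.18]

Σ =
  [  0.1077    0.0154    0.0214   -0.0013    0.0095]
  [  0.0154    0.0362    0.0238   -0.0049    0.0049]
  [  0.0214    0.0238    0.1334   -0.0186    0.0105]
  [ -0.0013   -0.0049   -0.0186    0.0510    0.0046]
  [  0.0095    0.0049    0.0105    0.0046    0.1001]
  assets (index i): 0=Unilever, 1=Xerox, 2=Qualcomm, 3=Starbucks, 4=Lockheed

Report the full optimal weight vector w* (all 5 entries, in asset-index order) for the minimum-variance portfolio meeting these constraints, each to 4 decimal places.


0.0608  0.4920  -0.0590  0.3583  0.1478

u=Σ⁻¹μ = [0.6178  4.6609  -0.3187  3.5561  1.3814]
v=Σ⁻¹𝟙 = [4.4341  24.6201  5.1154  23.3427  6.7547]
a=μᵀu=1.675874  b=𝟙ᵀu=9.897571  c=𝟙ᵀv=64.267129  D=ac−b²=9.741717
λ₁=(c·0.173−b)/D = (64.267129·0.173−9.897571)/9.741717 = 0.125300
λ₂=(a−b·0.173)/D = (1.675874−9.897571·0.173)/9.741717 = -0.003737
w* = 0.125300·u + -0.003737·v:
  w_0 = 0.125300·0.6178 + -0.003737·4.4341 = 0.0608  (Unilever)
  w_1 = 0.125300·4.6609 + -0.003737·24.6201 = 0.4920  (Xerox)
  w_2 = 0.125300·-0.3187 + -0.003737·5.1154 = -0.0590  (Qualcomm)
  w_3 = 0.125300·3.5561 + -0.003737·23.3427 = 0.3583  (Starbucks)
  w_4 = 0.125300·1.3814 + -0.003737·6.7547 = 0.1478  (Lockheed)
Σw_i=1.0000  μᵀw=0.1730
σ²=wᵀΣw=λ₁·μ_p+λ₂ = 0.125300·0.173 + -0.003737 = 0.017940 ≈ 0.0179
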